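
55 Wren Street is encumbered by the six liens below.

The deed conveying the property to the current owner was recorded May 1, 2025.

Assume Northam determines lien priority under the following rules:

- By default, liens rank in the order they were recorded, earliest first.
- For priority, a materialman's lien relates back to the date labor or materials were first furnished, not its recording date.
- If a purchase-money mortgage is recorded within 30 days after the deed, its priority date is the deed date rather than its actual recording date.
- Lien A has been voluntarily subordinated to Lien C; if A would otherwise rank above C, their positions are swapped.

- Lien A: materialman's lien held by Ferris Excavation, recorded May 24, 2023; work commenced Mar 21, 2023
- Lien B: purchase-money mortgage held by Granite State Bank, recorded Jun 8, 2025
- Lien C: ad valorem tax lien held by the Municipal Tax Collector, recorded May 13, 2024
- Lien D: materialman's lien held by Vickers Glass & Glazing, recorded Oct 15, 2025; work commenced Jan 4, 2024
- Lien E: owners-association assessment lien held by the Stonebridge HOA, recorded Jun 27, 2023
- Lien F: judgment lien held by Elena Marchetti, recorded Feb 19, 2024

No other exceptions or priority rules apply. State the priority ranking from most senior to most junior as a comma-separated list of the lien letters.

Effective dates after the stated exceptions: A is treated as recorded Mar 21, 2023, the work-commencement date; B missed the 30-day window (38 days after the deed), so its recording date stands; D is treated as recorded Jan 4, 2024, the work-commencement date.
Sorted by effective date: A (Mar 21, 2023), E (Jun 27, 2023), D (Jan 4, 2024), F (Feb 19, 2024), C (May 13, 2024), B (Jun 8, 2025).
Because A would otherwise rank above C, the subordination swaps them.

C, E, D, F, A, B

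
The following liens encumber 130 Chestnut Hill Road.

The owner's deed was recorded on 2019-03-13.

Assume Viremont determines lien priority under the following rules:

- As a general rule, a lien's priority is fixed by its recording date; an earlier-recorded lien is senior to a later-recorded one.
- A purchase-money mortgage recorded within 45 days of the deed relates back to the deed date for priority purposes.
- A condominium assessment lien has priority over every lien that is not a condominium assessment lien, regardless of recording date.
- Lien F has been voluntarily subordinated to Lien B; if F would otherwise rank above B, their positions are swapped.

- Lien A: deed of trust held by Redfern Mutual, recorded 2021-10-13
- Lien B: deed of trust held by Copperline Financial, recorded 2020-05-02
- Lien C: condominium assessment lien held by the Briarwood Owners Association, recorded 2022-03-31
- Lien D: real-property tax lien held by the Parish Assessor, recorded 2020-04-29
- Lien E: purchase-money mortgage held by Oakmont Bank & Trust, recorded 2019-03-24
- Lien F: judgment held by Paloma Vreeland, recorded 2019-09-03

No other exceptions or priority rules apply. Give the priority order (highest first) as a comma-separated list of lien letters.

C, E, B, D, F, A

First, effective dates: E was recorded within the 45-day window, so its effective date is the deed date 2019-03-13.
C, as a condominium assessment lien, has superpriority and ranks first.
The other liens, earliest effective date first: E (2019-03-13), F (2019-09-03), D (2020-04-29), B (2020-05-02), A (2021-10-13).
Because F would otherwise rank above B, the subordination swaps them.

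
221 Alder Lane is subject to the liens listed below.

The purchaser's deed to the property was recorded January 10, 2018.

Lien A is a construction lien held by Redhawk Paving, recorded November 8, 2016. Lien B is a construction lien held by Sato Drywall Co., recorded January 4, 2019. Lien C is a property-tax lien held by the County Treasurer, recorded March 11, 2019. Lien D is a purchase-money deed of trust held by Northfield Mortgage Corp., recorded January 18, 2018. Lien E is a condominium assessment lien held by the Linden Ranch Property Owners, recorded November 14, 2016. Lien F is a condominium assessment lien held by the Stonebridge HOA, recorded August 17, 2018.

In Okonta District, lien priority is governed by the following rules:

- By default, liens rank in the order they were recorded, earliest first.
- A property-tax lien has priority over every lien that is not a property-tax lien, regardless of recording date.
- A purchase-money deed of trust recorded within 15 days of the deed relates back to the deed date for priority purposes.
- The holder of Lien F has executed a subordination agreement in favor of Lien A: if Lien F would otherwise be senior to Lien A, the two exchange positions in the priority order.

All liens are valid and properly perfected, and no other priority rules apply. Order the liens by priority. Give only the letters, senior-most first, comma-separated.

Adjusting effective dates: D's effective date is the deed date, January 10, 2018.
As a property-tax lien, C is senior to every other lien.
Among the remaining liens, by effective date: A (November 8, 2016), E (November 14, 2016), D (January 10, 2018), F (August 17, 2018), B (January 4, 2019).
Since F is not senior to A, the subordination leaves the order unchanged.

C, A, E, D, F, B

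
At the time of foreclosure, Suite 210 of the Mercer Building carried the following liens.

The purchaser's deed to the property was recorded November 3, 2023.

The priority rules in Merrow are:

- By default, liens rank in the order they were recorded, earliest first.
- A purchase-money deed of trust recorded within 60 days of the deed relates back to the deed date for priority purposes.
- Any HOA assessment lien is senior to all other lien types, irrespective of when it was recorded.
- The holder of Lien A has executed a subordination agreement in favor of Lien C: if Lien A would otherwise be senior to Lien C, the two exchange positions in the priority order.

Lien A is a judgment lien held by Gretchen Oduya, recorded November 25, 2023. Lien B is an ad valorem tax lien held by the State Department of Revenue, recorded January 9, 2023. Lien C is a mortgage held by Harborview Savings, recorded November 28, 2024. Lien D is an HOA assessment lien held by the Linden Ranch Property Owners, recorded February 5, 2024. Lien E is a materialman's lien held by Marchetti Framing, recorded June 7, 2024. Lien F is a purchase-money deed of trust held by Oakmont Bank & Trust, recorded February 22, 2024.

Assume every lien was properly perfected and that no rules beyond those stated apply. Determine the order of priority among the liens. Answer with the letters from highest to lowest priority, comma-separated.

Adjusting effective dates: F was recorded 111 days after the deed, outside the 60-day window, so it keeps its recording date.
As an HOA assessment lien, D is senior to every other lien.
Among the remaining liens, by effective date: B (January 9, 2023), A (November 25, 2023), F (February 22, 2024), E (June 7, 2024), C (November 28, 2024).
Because A would otherwise rank above C, the subordination swaps them.

D, B, C, F, E, A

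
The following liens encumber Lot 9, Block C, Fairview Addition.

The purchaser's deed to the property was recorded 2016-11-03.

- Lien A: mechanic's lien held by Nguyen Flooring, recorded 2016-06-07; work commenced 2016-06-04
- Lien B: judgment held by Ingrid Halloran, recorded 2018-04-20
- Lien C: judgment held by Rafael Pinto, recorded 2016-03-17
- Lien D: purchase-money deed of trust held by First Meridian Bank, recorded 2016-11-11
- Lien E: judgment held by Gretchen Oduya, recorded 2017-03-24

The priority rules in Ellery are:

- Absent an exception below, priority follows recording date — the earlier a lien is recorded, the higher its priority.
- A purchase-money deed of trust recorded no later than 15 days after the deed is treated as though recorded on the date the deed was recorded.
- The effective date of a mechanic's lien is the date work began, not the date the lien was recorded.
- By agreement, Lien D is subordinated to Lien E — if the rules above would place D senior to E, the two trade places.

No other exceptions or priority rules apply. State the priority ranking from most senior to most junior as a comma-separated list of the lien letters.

Adjusting effective dates: A is treated as recorded 2016-06-04, the work-commencement date; D's effective date is the deed date, 2016-11-03.
Ordering by effective date: C (2016-03-17), A (2016-06-04), D (2016-11-03), E (2017-03-24), B (2018-04-20).
D is senior to E before the subordination, so the two trade places.

C, A, E, D, B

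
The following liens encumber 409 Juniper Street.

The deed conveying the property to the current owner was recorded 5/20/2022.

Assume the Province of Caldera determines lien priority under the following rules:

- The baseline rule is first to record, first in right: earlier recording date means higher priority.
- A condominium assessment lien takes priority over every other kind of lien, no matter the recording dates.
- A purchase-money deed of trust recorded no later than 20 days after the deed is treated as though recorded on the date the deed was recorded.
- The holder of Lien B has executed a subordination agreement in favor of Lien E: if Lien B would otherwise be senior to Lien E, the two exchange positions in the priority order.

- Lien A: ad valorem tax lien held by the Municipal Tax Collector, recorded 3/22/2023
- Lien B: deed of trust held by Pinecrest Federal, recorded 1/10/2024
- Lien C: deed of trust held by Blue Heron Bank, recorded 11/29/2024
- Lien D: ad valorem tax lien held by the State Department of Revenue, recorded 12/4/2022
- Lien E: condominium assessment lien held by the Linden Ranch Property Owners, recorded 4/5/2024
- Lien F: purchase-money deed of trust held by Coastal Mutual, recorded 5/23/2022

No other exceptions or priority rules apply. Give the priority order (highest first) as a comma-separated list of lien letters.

E, F, D, A, B, C

Effective dates after the stated exceptions: F relates back to the deed date 5/20/2022.
As a condominium assessment lien, E is senior to every other lien.
Ordering the rest by effective date: F (5/20/2022), D (12/4/2022), A (3/22/2023), B (1/10/2024), C (11/29/2024).
B already ranks below E; the subordination has no effect.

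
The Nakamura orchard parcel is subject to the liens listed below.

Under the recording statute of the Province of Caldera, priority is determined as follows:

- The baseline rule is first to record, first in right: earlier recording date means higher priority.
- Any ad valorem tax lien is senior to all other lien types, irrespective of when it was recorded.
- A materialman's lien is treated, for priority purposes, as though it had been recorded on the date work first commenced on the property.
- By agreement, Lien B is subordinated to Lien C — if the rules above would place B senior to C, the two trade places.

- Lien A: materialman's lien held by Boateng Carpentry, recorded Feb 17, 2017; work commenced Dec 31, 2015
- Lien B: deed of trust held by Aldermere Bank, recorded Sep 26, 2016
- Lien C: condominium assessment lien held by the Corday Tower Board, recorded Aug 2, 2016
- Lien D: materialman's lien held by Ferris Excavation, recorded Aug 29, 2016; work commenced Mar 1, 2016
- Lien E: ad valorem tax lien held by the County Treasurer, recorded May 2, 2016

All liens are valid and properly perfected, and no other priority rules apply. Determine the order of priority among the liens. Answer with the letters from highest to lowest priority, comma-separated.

Adjusting effective dates: A's effective date is Dec 31, 2015, when work began; D relates back to Mar 1, 2016 (work commenced).
E, as an ad valorem tax lien, has superpriority and ranks first.
Remaining liens by effective date: A (Dec 31, 2015), D (Mar 1, 2016), C (Aug 2, 2016), B (Sep 26, 2016).
B is already junior to C, so the subordination agreement changes nothing.

E, A, D, C, B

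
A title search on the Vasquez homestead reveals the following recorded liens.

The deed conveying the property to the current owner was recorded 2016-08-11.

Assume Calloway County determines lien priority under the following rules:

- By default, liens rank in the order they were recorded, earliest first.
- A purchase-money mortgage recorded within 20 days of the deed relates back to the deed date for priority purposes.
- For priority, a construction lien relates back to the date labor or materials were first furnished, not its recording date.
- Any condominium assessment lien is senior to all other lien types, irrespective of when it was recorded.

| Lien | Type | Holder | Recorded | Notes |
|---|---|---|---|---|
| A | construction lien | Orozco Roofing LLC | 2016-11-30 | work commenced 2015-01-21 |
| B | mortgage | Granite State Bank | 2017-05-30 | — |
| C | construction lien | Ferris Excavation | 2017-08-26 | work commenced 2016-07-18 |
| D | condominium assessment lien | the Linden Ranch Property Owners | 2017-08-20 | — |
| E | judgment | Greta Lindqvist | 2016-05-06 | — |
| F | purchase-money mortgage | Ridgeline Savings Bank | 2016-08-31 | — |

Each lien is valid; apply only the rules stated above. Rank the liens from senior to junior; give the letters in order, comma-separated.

Effective dates after the stated exceptions: A's effective date is 2015-01-21, when work began; C relates back to 2016-07-18 (work commenced); F relates back to the deed date 2016-08-11.
D, as a condominium assessment lien, has superpriority and ranks first.
Among the remaining liens, by effective date: A (2015-01-21), E (2016-05-06), C (2016-07-18), F (2016-08-11), B (2017-05-30).

D, A, E, C, F, B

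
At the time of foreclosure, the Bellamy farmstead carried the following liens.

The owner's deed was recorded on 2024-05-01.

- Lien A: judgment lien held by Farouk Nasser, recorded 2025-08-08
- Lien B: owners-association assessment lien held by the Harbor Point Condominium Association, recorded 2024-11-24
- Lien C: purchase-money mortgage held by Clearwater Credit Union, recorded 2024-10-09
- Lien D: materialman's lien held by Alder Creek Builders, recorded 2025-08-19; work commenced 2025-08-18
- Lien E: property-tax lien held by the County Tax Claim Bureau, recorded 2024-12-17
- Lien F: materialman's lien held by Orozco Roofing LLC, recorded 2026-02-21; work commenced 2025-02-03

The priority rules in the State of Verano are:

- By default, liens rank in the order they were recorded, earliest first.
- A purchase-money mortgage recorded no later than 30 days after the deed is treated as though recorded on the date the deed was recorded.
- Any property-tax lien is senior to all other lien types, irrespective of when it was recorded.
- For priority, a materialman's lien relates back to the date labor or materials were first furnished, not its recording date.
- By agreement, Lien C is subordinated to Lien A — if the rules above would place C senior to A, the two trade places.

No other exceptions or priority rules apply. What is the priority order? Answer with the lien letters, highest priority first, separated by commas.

E, A, B, F, C, D

Effective dates after the stated exceptions: C missed the 30-day window (161 days after the deed), so its recording date stands; D relates back to 2025-08-18 (work commenced); F relates back to 2025-02-03 (work commenced).
E, as a property-tax lien, has superpriority and ranks first.
Remaining liens by effective date: C (2024-10-09), B (2024-11-24), F (2025-02-03), A (2025-08-08), D (2025-08-18).
C is senior to A before the subordination, so the two trade places.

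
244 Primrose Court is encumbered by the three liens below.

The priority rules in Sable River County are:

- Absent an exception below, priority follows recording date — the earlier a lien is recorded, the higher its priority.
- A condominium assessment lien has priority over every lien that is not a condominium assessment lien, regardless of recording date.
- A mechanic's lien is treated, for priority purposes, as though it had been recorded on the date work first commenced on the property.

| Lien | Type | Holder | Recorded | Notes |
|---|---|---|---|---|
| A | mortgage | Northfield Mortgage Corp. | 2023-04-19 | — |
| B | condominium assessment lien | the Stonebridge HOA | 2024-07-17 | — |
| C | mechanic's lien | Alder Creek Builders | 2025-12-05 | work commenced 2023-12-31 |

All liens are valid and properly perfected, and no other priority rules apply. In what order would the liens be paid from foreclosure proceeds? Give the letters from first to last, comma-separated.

Effective dates after the stated exceptions: C is treated as recorded 2023-12-31, the work-commencement date.
As a condominium assessment lien, B is senior to every other lien.
Among the remaining liens, by effective date: A (2023-04-19), C (2023-12-31).

B, A, C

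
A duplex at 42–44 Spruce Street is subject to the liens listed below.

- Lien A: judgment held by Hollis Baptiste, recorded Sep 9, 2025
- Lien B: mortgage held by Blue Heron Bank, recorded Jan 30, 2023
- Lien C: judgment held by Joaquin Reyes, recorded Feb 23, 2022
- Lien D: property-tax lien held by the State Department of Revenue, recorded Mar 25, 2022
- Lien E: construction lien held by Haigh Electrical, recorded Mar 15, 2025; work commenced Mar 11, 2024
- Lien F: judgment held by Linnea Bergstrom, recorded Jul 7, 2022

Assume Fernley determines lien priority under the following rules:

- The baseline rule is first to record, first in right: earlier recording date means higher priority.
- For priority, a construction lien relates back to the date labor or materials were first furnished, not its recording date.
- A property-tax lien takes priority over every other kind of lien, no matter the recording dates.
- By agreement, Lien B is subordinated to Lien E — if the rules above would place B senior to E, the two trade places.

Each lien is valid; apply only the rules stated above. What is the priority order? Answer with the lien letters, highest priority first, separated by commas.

First, effective dates: E relates back to Mar 11, 2024 (work commenced).
As a property-tax lien, D is senior to every other lien.
Among the remaining liens, by effective date: C (Feb 23, 2022), F (Jul 7, 2022), B (Jan 30, 2023), E (Mar 11, 2024), A (Sep 9, 2025).
B would otherwise be senior to E, so under the subordination agreement B and E exchange positions.

D, C, F, E, B, A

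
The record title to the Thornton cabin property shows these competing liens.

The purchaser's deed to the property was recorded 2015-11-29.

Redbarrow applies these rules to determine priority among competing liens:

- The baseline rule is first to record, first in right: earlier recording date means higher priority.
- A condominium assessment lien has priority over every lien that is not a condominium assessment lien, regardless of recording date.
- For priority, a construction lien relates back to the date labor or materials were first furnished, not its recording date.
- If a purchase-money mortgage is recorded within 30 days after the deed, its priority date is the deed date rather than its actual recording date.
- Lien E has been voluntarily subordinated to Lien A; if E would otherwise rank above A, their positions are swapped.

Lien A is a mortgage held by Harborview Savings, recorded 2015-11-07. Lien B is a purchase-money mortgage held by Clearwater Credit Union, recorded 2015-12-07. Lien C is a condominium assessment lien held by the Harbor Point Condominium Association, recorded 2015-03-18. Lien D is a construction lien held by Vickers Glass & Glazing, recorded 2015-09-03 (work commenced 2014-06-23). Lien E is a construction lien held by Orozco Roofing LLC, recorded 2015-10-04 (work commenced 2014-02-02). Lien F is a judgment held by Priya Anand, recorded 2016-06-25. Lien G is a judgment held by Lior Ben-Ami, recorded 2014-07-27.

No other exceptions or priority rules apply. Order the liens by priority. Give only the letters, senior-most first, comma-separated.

C, A, D, G, E, B, F

Effective dates: B's effective date is the deed date, 2015-11-29; D is treated as recorded 2014-06-23, the work-commencement date; E relates back to 2014-02-02 (work commenced).
As a condominium assessment lien, C is senior to every other lien.
Among the remaining liens, by effective date: E (2014-02-02), D (2014-06-23), G (2014-07-27), A (2015-11-07), B (2015-11-29), F (2016-06-25).
E would otherwise be senior to A, so under the subordination agreement E and A exchange positions.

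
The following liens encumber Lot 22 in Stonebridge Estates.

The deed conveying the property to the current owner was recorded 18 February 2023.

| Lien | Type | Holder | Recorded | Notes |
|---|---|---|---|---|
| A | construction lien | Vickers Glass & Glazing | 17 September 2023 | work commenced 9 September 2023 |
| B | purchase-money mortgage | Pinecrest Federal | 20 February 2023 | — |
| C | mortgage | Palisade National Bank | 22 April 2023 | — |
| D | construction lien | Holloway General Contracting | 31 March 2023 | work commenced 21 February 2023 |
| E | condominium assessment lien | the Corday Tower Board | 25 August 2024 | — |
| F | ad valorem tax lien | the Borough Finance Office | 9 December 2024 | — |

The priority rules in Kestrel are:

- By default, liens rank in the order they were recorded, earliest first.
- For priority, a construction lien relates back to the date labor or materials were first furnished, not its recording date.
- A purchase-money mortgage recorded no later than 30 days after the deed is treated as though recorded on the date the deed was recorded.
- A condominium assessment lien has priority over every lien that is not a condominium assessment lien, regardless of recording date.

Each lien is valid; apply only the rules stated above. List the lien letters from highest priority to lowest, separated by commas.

First, effective dates: A is treated as recorded 9 September 2023, the work-commencement date; B was recorded within the 30-day window, so its effective date is the deed date 18 February 2023; D relates back to 21 February 2023 (work commenced).
E is a condominium assessment lien and takes priority over every other lien.
Remaining liens by effective date: B (18 February 2023), D (21 February 2023), C (22 April 2023), A (9 September 2023), F (9 December 2024).

E, B, D, C, A, F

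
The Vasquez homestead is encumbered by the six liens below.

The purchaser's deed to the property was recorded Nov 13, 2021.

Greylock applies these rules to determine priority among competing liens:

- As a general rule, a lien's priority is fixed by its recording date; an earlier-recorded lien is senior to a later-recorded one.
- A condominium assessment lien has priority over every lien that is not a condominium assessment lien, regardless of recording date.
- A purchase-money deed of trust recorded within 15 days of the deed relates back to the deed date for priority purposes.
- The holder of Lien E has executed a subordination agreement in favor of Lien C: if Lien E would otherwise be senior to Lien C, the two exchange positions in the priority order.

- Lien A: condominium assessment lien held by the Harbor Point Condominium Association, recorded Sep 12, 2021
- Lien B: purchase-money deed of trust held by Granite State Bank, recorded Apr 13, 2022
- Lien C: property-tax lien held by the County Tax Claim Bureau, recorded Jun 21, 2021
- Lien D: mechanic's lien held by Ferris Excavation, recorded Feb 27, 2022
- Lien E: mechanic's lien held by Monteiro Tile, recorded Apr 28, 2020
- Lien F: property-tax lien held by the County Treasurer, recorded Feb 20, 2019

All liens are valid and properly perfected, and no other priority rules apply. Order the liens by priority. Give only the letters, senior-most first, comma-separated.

Effective dates: B was recorded 151 days after the deed — beyond 15 days — so no relation-back applies.
A, as a condominium assessment lien, has superpriority and ranks first.
Among the remaining liens, by effective date: F (Feb 20, 2019), E (Apr 28, 2020), C (Jun 21, 2021), D (Feb 27, 2022), B (Apr 13, 2022).
E would otherwise be senior to C, so under the subordination agreement E and C exchange positions.

A, F, C, E, D, B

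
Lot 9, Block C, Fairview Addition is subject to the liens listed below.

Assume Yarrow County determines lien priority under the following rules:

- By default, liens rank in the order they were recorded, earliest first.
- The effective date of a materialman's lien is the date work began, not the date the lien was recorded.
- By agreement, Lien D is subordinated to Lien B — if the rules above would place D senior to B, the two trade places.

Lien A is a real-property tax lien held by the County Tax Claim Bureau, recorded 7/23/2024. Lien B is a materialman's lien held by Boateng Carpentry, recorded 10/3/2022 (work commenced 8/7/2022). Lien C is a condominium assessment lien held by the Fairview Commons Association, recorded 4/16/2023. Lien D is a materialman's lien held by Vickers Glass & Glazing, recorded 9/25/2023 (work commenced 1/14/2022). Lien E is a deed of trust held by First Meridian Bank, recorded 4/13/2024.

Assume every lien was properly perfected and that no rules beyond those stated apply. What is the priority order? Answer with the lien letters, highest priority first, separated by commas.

B, D, C, E, A

Effective dates: B is treated as recorded 8/7/2022, the work-commencement date; D is treated as recorded 1/14/2022, the work-commencement date.
Ordering by effective date: D (1/14/2022), B (8/7/2022), C (4/16/2023), E (4/13/2024), A (7/23/2024).
D would otherwise be senior to B, so under the subordination agreement D and B exchange positions.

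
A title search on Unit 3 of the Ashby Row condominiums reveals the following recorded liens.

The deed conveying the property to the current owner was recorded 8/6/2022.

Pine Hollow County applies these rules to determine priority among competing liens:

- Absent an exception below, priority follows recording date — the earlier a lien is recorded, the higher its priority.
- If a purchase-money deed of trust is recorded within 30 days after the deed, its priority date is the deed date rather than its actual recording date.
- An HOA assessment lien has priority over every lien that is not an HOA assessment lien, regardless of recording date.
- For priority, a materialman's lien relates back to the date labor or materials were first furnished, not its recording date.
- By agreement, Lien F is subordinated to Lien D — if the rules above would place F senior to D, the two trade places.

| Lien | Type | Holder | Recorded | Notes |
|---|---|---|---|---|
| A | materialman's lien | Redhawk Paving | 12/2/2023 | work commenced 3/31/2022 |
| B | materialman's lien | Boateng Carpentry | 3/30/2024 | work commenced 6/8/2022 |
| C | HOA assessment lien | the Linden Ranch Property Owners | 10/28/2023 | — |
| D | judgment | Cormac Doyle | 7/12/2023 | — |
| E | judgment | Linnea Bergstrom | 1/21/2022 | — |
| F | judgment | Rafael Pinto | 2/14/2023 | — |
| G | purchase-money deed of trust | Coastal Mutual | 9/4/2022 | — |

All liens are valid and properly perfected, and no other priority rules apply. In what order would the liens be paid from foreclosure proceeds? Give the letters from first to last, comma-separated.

Effective dates after the stated exceptions: A relates back to 3/31/2022 (work commenced); B is treated as recorded 6/8/2022, the work-commencement date; G relates back to the deed date 8/6/2022.
C is an HOA assessment lien and takes priority over every other lien.
The other liens, earliest effective date first: E (1/21/2022), A (3/31/2022), B (6/8/2022), G (8/6/2022), F (2/14/2023), D (7/12/2023).
The subordination applies — F was senior to D — so F and D swap.

C, E, A, B, G, D, F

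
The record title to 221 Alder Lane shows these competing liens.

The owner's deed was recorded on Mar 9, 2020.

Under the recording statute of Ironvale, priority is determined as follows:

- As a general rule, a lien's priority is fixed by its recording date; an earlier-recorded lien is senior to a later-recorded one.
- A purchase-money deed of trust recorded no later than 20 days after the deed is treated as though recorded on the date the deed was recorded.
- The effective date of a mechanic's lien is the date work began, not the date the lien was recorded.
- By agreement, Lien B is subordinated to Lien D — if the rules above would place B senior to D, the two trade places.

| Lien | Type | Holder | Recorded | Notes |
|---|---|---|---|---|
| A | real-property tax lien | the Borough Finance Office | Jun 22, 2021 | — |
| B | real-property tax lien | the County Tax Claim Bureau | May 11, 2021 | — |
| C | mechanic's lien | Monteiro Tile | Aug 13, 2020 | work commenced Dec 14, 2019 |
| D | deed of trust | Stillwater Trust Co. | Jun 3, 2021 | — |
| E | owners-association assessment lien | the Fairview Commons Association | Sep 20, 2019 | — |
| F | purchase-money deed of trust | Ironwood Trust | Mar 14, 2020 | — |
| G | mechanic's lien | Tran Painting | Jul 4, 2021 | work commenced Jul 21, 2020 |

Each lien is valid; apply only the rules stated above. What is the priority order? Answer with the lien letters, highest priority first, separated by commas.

Effective dates after the stated exceptions: C relates back to Dec 14, 2019 (work commenced); F was recorded within the 20-day window, so its effective date is the deed date Mar 9, 2020; G relates back to Jul 21, 2020 (work commenced).
By effective date: E (Sep 20, 2019), C (Dec 14, 2019), F (Mar 9, 2020), G (Jul 21, 2020), B (May 11, 2021), D (Jun 3, 2021), A (Jun 22, 2021).
Because B would otherwise rank above D, the subordination swaps them.

E, C, F, G, D, B, A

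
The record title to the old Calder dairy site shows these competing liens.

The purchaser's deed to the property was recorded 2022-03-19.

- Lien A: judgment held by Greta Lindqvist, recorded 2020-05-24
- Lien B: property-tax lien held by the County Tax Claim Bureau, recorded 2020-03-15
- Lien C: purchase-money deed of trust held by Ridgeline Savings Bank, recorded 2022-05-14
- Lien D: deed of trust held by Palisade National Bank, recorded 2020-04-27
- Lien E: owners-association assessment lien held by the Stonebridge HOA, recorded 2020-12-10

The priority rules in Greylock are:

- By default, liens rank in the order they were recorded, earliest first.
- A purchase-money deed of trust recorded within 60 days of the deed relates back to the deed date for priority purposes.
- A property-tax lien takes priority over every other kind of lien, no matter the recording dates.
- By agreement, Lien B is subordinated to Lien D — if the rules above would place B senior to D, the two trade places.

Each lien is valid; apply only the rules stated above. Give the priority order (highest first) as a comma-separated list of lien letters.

Adjusting effective dates: C was recorded within the 60-day window, so its effective date is the deed date 2022-03-19.
B, as a property-tax lien, has superpriority and ranks first.
Remaining liens by effective date: D (2020-04-27), A (2020-05-24), E (2020-12-10), C (2022-03-19).
Because B would otherwise rank above D, the subordination swaps them.

D, B, A, E, C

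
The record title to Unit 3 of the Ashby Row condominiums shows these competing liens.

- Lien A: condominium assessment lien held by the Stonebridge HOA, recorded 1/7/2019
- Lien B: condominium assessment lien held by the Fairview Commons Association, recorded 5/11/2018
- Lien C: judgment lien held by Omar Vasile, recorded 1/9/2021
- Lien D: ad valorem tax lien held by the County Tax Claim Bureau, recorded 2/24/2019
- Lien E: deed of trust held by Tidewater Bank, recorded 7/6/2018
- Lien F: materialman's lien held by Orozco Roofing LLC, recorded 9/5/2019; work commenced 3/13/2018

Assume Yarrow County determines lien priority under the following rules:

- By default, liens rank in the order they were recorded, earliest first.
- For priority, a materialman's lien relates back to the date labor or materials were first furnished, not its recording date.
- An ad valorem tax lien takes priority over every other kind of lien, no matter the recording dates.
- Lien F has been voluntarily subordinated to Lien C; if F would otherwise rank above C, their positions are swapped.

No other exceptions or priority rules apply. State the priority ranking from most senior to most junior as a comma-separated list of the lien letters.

D, C, B, E, A, F

Effective dates: F relates back to 3/13/2018 (work commenced).
D, as an ad valorem tax lien, has superpriority and ranks first.
Among the remaining liens, by effective date: F (3/13/2018), B (5/11/2018), E (7/6/2018), A (1/7/2019), C (1/9/2021).
F would otherwise be senior to C, so under the subordination agreement F and C exchange positions.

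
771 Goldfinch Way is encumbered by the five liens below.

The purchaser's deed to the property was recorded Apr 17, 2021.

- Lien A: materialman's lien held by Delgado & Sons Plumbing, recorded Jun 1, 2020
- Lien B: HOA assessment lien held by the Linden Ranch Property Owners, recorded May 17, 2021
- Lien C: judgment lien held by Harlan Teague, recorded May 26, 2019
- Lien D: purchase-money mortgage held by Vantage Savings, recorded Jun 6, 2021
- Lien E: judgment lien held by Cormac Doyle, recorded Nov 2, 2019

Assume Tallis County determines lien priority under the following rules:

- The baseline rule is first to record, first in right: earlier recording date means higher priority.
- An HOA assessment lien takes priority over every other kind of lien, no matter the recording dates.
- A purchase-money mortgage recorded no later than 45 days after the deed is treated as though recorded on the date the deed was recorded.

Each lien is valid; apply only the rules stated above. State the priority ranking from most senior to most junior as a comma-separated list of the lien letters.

B, C, E, A, D

Adjusting effective dates: D missed the 45-day window (50 days after the deed), so its recording date stands.
B, as an HOA assessment lien, has superpriority and ranks first.
The other liens, earliest effective date first: C (May 26, 2019), E (Nov 2, 2019), A (Jun 1, 2020), D (Jun 6, 2021).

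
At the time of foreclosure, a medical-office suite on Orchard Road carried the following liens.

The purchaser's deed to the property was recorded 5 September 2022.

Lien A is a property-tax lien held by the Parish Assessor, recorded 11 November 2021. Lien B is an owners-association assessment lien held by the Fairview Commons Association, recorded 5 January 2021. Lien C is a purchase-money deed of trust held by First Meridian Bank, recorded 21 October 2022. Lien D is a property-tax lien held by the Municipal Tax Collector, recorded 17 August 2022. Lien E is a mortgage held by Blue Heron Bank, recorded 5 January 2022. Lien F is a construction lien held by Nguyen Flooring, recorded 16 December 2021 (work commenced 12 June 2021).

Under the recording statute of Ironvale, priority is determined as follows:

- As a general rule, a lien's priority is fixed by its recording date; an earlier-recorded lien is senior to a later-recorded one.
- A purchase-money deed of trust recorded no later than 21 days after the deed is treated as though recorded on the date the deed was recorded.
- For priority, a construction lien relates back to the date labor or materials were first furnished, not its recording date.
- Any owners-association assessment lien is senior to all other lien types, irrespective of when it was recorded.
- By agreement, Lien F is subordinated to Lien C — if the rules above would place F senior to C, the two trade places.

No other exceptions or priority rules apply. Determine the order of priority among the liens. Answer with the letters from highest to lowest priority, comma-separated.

B, C, A, E, D, F

Effective dates after the stated exceptions: C was recorded 46 days after the deed, outside the 21-day window, so it keeps its recording date; F relates back to 12 June 2021 (work commenced).
B, as an owners-association assessment lien, has superpriority and ranks first.
Among the remaining liens, by effective date: F (12 June 2021), A (11 November 2021), E (5 January 2022), D (17 August 2022), C (21 October 2022).
The subordination applies — F was senior to C — so F and C swap.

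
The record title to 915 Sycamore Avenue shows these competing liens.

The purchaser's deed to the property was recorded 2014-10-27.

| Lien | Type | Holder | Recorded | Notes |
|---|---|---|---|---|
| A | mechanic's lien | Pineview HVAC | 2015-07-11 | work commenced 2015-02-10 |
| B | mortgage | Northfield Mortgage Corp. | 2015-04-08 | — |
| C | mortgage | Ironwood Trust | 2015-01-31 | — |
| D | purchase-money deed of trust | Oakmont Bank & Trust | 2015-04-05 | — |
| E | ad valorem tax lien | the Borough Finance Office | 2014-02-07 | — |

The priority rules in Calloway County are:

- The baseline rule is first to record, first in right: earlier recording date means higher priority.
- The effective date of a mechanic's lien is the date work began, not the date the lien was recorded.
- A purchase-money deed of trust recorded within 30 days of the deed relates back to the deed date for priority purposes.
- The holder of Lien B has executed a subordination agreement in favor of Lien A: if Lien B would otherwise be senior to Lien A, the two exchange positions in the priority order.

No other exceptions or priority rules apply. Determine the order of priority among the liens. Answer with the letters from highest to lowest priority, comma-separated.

First, effective dates: A relates back to 2015-02-10 (work commenced); D was recorded 160 days after the deed — beyond 30 days — so no relation-back applies.
Sorted by effective date: E (2014-02-07), C (2015-01-31), A (2015-02-10), D (2015-04-05), B (2015-04-08).
Since B is not senior to A, the subordination leaves the order unchanged.

E, C, A, D, B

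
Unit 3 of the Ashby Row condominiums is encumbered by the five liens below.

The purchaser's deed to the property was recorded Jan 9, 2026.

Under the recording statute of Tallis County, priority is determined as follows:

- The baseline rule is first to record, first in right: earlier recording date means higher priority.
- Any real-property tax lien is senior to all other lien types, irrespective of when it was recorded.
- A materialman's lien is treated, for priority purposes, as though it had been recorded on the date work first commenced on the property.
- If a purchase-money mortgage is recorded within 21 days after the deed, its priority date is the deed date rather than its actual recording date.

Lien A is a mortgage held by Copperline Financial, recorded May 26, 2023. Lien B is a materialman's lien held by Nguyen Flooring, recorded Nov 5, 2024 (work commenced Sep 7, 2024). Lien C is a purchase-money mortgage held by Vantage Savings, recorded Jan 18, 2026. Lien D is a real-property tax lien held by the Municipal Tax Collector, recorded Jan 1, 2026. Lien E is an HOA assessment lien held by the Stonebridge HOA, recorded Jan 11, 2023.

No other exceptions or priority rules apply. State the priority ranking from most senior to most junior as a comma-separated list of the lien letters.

Effective dates: B relates back to Sep 7, 2024 (work commenced); C was recorded within the 21-day window, so its effective date is the deed date Jan 9, 2026.
As a real-property tax lien, D is senior to every other lien.
Remaining liens by effective date: E (Jan 11, 2023), A (May 26, 2023), B (Sep 7, 2024), C (Jan 9, 2026).

D, E, A, B, C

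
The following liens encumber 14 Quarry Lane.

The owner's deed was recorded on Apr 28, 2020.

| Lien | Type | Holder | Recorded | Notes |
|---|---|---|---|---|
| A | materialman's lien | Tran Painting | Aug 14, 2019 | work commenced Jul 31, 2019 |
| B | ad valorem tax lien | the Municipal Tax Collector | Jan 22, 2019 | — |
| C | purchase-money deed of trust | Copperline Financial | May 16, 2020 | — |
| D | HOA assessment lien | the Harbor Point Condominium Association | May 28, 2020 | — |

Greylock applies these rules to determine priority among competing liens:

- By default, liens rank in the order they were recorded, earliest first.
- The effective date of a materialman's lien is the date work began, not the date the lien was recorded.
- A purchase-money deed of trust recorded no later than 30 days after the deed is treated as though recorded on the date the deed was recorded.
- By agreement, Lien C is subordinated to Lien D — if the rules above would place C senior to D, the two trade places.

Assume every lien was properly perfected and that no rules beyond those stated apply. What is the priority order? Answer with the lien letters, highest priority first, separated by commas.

B, A, D, C

Adjusting effective dates: A's effective date is Jul 31, 2019, when work began; C relates back to the deed date Apr 28, 2020.
By effective date: B (Jan 22, 2019), A (Jul 31, 2019), C (Apr 28, 2020), D (May 28, 2020).
Because C would otherwise rank above D, the subordination swaps them.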